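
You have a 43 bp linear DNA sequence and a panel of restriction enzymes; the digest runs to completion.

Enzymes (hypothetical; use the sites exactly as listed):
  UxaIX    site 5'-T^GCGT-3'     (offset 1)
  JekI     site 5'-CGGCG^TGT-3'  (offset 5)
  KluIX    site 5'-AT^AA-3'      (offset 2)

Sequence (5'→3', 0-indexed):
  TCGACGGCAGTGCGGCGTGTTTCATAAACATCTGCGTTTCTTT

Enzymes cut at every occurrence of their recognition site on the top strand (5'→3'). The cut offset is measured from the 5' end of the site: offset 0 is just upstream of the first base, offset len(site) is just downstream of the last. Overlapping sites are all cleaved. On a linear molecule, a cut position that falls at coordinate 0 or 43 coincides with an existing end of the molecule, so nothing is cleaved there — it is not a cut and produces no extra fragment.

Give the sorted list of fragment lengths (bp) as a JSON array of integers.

[8,8,10,17]

Scan for sites:
  UxaIX (TGCGT, off=1): starts [32] → cuts [33]
  JekI (CGGCGTGT, off=5): starts [12] → cuts [17]
  KluIX (ATAA, off=2): starts [23] → cuts [25]

All cut coordinates (distinct, sorted): [17, 25, 33]

Fragment lengths:
  [0,17): 17 bp
  [17,25): 8 bp
  [25,33): 8 bp
  [33,43): 10 bp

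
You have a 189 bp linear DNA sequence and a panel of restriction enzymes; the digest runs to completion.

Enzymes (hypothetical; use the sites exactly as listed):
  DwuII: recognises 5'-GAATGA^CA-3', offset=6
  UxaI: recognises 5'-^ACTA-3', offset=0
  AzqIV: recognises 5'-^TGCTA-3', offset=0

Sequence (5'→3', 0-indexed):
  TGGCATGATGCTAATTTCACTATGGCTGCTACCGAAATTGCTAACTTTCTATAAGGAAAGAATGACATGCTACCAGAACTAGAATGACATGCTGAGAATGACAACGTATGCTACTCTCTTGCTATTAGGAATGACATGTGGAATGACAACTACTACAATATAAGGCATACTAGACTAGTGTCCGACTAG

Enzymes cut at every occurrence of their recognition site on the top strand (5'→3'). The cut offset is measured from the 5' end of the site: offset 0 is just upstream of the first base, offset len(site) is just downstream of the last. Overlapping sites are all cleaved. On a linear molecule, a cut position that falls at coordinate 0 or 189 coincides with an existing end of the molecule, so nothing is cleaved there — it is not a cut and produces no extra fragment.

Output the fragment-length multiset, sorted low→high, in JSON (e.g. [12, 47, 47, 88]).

[2,2,3,5,5,7,8,8,10,10,10,11,11,12,12,14,15,17,27]

Site scan:
  DwuII GAATGACA/6: at [59, 81, 95, 128, 140] ⇒ [65, 87, 101, 134, 146]
  UxaI ACTA/0: at [18, 77, 148, 151, 168, 173, 184] ⇒ [18, 77, 148, 151, 168, 173, 184]
  AzqIV TGCTA/0: at [8, 26, 38, 67, 108, 119] ⇒ [8, 26, 38, 67, 108, 119]

Pooled cuts: [8, 18, 26, 38, 65, 67, 77, 87, 101, 108, 119, 134, 146, 148, 151, 168, 173, 184]

Fragment lengths:
  [0,8): 8 bp
  [8,18): 10 bp
  [18,26): 8 bp
  [26,38): 12 bp
  [38,65): 27 bp
  [65,67): 2 bp
  [67,77): 10 bp
  [77,87): 10 bp
  [87,101): 14 bp
  [101,108): 7 bp
  [108,119): 11 bp
  [119,134): 15 bp
  [134,146): 12 bp
  [146,148): 2 bp
  [148,151): 3 bp
  [151,168): 17 bp
  [168,173): 5 bp
  [173,184): 11 bp
  [184,189): 5 bp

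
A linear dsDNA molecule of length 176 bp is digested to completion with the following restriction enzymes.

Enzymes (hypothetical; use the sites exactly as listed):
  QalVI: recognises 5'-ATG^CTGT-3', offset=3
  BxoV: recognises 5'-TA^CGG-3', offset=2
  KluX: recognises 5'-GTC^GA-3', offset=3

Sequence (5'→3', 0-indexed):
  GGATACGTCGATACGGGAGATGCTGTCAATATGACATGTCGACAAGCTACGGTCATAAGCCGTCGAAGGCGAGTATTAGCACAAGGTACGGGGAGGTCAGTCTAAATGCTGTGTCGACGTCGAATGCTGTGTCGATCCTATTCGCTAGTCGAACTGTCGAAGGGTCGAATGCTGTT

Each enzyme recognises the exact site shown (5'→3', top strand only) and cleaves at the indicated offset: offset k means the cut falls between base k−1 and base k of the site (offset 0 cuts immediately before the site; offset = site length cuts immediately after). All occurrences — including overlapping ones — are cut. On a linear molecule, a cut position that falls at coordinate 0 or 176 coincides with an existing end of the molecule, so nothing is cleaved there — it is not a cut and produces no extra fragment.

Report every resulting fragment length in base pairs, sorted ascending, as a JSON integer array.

[4,5,5,5,6,7,7,8,8,9,9,9,15,17,18,20,24]

Scan for sites:
  QalVI ATGCTGT/3: at [19, 105, 123, 168] ⇒ [22, 108, 126, 171]
  BxoV TACGG/2: at [11, 47, 86] ⇒ [13, 49, 88]
  KluX GTCGA/3: at [6, 37, 61, 112, 118, 130, 147, 155, 163] ⇒ [9, 40, 64, 115, 121, 133, 150, 158, 166]

All cut coordinates (distinct, sorted): [9, 13, 22, 40, 49, 64, 88, 108, 115, 121, 126, 133, 150, 158, 166, 171]

Fragment lengths:
  [0,9): 9 bp
  [9,13): 4 bp
  [13,22): 9 bp
  [22,40): 18 bp
  [40,49): 9 bp
  [49,64): 15 bp
  [64,88): 24 bp
  [88,108): 20 bp
  [108,115): 7 bp
  [115,121): 6 bp
  [121,126): 5 bp
  [126,133): 7 bp
  [133,150): 17 bp
  [150,158): 8 bp
  [158,166): 8 bp
  [166,171): 5 bp
  [171,176): 5 bp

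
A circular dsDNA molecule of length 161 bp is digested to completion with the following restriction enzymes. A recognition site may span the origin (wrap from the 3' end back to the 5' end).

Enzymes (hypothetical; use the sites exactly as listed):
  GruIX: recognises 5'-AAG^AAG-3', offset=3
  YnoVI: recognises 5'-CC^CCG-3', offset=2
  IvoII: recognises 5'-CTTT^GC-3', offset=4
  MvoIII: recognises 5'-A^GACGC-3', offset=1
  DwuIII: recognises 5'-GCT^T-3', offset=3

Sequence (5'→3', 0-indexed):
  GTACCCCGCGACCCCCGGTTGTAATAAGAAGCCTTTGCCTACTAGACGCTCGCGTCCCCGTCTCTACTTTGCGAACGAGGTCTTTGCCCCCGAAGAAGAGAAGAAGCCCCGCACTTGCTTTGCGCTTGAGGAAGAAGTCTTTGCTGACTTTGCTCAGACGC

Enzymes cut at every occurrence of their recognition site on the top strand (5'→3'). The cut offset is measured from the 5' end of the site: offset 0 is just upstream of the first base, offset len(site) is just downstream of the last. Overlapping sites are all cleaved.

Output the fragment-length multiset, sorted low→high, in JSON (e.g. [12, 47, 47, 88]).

Site scan:
  GruIX (AAGAAG, off=3): starts [25, 92, 100, 131] → cuts [28, 95, 103, 134]
  YnoVI (CCCCG, off=2): starts [3, 12, 55, 87, 106] → cuts [5, 14, 57, 89, 108]
  IvoII (CTTTGC, off=4): starts [32, 66, 81, 117, 138, 147] → cuts [36, 70, 85, 121, 142, 151]
  MvoIII (AGACGC, off=1): starts [43, 155] → cuts [44, 156]
  DwuIII (GCTT, off=3): starts [116, 123] → cuts [119, 126]

Pooled cuts: [5, 14, 28, 36, 44, 57, 70, 85, 89, 95, 103, 108, 119, 121, 126, 134, 142, 151, 156]

Fragments:
  5→14: 9 bp
  14→28: 14 bp
  28→36: 8 bp
  36→44: 8 bp
  44→57: 13 bp
  57→70: 13 bp
  70→85: 15 bp
  85→89: 4 bp
  89→95: 6 bp
  95→103: 8 bp
  103→108: 5 bp
  108→119: 11 bp
  119→121: 2 bp
  121→126: 5 bp
  126→134: 8 bp
  134→142: 8 bp
  142→151: 9 bp
  151→156: 5 bp
  156→5 (wrap): 161-156+5 = 10 bp

[2,4,5,5,5,6,8,8,8,8,8,9,9,10,11,13,13,14,15]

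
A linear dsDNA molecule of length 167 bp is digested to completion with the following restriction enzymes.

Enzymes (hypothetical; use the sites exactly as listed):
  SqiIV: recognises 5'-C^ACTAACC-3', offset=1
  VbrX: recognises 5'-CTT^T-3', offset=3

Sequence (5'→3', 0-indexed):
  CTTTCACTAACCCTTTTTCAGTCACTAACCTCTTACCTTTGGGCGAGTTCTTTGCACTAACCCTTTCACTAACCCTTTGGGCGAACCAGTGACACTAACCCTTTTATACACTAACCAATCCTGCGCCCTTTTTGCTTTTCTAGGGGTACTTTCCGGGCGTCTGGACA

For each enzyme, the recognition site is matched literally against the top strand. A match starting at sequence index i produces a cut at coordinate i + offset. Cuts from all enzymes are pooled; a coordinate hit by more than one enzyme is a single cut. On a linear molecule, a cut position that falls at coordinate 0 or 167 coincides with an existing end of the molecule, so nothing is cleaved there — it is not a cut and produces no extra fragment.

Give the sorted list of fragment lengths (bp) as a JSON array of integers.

Scan for sites:
  SqiIV (CACTAACC, off=1): starts [4, 22, 54, 66, 92, 108] → cuts [5, 23, 55, 67, 93, 109]
  VbrX (CTTT, off=3): starts [0, 12, 36, 49, 62, 74, 100, 127, 134, 148] → cuts [3, 15, 39, 52, 65, 77, 103, 130, 137, 151]

Pooled cuts: [3, 5, 15, 23, 39, 52, 55, 65, 67, 77, 93, 103, 109, 130, 137, 151]

Fragment lengths:
  [0,3): 3 bp
  [3,5): 2 bp
  [5,15): 10 bp
  [15,23): 8 bp
  [23,39): 16 bp
  [39,52): 13 bp
  [52,55): 3 bp
  [55,65): 10 bp
  [65,67): 2 bp
  [67,77): 10 bp
  [77,93): 16 bp
  [93,103): 10 bp
  [103,109): 6 bp
  [109,130): 21 bp
  [130,137): 7 bp
  [137,151): 14 bp
  [151,167): 16 bp

[2,2,3,3,6,7,8,10,10,10,10,13,14,16,16,16,21]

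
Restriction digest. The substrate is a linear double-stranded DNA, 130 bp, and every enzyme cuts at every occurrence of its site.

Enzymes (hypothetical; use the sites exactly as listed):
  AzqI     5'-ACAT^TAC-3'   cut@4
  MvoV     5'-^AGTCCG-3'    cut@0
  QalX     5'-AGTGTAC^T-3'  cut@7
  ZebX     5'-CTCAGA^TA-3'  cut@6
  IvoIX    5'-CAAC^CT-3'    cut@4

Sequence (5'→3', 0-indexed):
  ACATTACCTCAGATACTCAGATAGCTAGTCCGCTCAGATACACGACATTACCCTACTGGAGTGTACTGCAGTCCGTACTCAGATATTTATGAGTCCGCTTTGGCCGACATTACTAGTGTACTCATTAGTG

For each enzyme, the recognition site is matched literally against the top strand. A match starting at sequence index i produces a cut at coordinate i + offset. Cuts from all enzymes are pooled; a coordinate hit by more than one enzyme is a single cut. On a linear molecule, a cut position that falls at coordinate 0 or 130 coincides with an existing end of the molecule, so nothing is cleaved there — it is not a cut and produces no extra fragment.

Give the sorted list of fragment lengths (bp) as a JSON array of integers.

Per-enzyme occurrences:
  AzqI (ACATTAC, off=4): starts [0, 44, 106] → cuts [4, 48, 110]
  MvoV (AGTCCG, off=0): starts [26, 69, 91] → cuts [26, 69, 91]
  QalX (AGTGTACT, off=7): starts [59, 114] → cuts [66, 121]
  ZebX (CTCAGATA, off=6): starts [7, 15, 32, 77] → cuts [13, 21, 38, 83]
  IvoIX (CAACCT, off=4): no sites

Pooled cuts: [4, 13, 21, 26, 38, 48, 66, 69, 83, 91, 110, 121]

Fragment lengths:
  [0,4): 4 bp
  [4,13): 9 bp
  [13,21): 8 bp
  [21,26): 5 bp
  [26,38): 12 bp
  [38,48): 10 bp
  [48,66): 18 bp
  [66,69): 3 bp
  [69,83): 14 bp
  [83,91): 8 bp
  [91,110): 19 bp
  [110,121): 11 bp
  [121,130): 9 bp

[3,4,5,8,8,9,9,10,11,12,14,18,19]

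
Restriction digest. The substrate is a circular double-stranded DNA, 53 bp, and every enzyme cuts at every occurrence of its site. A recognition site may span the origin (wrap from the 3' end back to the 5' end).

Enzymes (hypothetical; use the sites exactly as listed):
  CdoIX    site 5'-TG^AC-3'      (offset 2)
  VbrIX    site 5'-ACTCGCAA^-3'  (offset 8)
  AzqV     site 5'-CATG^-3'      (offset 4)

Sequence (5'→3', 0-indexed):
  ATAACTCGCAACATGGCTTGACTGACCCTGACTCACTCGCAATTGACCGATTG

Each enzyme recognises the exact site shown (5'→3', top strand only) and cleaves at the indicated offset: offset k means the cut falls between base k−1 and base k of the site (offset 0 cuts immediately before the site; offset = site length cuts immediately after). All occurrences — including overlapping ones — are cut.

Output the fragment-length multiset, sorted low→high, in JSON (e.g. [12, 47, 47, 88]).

[3,4,4,5,6,12,19]

Per-enzyme occurrences:
  CdoIX (TGAC, off=2): starts [18, 22, 28, 43] → cuts [20, 24, 30, 45]
  VbrIX (ACTCGCAA, off=8): starts [3, 34] → cuts [11, 42]
  AzqV (CATG, off=4): starts [11] → cuts [15]

Pooled cuts: [11, 15, 20, 24, 30, 42, 45]

Fragments:
  11→15: 4 bp
  15→20: 5 bp
  20→24: 4 bp
  24→30: 6 bp
  30→42: 12 bp
  42→45: 3 bp
  45→11 (wrap): 53-45+11 = 19 bp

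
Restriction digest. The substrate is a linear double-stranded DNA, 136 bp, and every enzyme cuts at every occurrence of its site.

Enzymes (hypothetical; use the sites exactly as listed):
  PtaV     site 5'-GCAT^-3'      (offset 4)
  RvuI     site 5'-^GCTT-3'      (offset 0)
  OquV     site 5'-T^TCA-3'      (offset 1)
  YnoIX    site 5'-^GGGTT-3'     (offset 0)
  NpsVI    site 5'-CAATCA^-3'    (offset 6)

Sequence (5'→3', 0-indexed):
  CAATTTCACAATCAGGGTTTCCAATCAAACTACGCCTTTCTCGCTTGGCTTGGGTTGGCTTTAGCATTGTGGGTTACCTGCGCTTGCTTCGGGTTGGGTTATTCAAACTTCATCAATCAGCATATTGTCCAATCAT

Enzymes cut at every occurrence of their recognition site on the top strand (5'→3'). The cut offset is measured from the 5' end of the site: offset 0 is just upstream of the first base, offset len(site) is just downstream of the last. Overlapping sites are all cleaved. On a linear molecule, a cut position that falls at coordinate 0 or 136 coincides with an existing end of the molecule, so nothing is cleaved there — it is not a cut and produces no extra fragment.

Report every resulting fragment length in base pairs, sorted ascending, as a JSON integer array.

[1,3,4,4,4,5,5,5,5,6,7,7,9,10,10,11,12,13,15]

Site scan:
  PtaV GCAT/4: at [63, 119] ⇒ [67, 123]
  RvuI GCTT/0: at [42, 47, 57, 81, 85] ⇒ [42, 47, 57, 81, 85]
  OquV TTCA/1: at [4, 101, 108] ⇒ [5, 102, 109]
  YnoIX GGGTT/0: at [14, 51, 70, 90, 95] ⇒ [14, 51, 70, 90, 95]
  NpsVI CAATCA/6: at [8, 21, 113, 129] ⇒ [14, 27, 119, 135]

All cut coordinates (distinct, sorted): [5, 14, 27, 42, 47, 51, 57, 67, 70, 81, 85, 90, 95, 102, 109, 119, 123, 135]

Fragments:
  [0,5): 5 bp
  [5,14): 9 bp
  [14,27): 13 bp
  [27,42): 15 bp
  [42,47): 5 bp
  [47,51): 4 bp
  [51,57): 6 bp
  [57,67): 10 bp
  [67,70): 3 bp
  [70,81): 11 bp
  [81,85): 4 bp
  [85,90): 5 bp
  [90,95): 5 bp
  [95,102): 7 bp
  [102,109): 7 bp
  [109,119): 10 bp
  [119,123): 4 bp
  [123,135): 12 bp
  [135,136): 1 bp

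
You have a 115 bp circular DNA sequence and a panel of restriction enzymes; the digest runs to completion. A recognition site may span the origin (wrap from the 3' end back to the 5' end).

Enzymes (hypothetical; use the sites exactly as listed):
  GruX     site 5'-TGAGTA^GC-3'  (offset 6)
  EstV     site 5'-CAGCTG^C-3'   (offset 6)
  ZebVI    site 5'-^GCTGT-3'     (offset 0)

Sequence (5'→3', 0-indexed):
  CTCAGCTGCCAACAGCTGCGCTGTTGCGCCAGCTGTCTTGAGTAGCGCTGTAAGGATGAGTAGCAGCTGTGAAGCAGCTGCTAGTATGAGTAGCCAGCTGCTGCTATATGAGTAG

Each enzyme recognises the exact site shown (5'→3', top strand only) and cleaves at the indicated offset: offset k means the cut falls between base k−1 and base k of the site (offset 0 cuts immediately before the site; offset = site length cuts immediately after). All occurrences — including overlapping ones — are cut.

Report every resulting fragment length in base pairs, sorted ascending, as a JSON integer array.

[1,2,3,8,9,10,12,12,13,14,15,16]

Per-enzyme occurrences:
  GruX TGAGTAGC/6: at [38, 56, 86, 108] ⇒ [44, 62, 92, 114]
  EstV CAGCTGC/6: at [2, 12, 74, 94] ⇒ [8, 18, 80, 100]
  ZebVI GCTGT/0: at [19, 31, 46, 65] ⇒ [19, 31, 46, 65]

Pooled cuts: [8, 18, 19, 31, 44, 46, 62, 65, 80, 92, 100, 114]

Fragments:
  8→18: 10 bp
  18→19: 1 bp
  19→31: 12 bp
  31→44: 13 bp
  44→46: 2 bp
  46→62: 16 bp
  62→65: 3 bp
  65→80: 15 bp
  80→92: 12 bp
  92→100: 8 bp
  100→114: 14 bp
  114→8 (wrap): 115-114+8 = 9 bp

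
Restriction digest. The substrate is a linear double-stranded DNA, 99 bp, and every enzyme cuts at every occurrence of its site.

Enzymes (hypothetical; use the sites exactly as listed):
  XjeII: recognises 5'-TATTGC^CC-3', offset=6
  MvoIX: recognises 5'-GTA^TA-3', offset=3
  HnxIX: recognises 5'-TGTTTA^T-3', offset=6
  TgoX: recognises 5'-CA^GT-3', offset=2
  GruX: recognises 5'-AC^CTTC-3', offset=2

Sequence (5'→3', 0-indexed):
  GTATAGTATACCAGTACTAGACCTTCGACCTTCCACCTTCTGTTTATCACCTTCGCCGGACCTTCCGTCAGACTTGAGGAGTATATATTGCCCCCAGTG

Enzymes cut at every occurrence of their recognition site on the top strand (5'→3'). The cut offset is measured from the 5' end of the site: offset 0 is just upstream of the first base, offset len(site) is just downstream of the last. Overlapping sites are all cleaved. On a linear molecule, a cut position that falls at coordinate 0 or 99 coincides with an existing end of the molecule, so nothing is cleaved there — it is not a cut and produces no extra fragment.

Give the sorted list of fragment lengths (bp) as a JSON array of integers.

[3,3,4,5,5,5,7,7,8,9,10,11,22]

Per-enzyme occurrences:
  XjeII TATTGCCC/6: at [85] ⇒ [91]
  MvoIX GTATA/3: at [0, 5, 80] ⇒ [3, 8, 83]
  HnxIX TGTTTAT/6: at [40] ⇒ [46]
  TgoX CAGT/2: at [11, 94] ⇒ [13, 96]
  GruX ACCTTC/2: at [20, 27, 34, 48, 59] ⇒ [22, 29, 36, 50, 61]

All cut coordinates (distinct, sorted): [3, 8, 13, 22, 29, 36, 46, 50, 61, 83, 91, 96]

Fragment lengths:
  [0,3): 3 bp
  [3,8): 5 bp
  [8,13): 5 bp
  [13,22): 9 bp
  [22,29): 7 bp
  [29,36): 7 bp
  [36,46): 10 bp
  [46,50): 4 bp
  [50,61): 11 bp
  [61,83): 22 bp
  [83,91): 8 bp
  [91,96): 5 bp
  [96,99): 3 bp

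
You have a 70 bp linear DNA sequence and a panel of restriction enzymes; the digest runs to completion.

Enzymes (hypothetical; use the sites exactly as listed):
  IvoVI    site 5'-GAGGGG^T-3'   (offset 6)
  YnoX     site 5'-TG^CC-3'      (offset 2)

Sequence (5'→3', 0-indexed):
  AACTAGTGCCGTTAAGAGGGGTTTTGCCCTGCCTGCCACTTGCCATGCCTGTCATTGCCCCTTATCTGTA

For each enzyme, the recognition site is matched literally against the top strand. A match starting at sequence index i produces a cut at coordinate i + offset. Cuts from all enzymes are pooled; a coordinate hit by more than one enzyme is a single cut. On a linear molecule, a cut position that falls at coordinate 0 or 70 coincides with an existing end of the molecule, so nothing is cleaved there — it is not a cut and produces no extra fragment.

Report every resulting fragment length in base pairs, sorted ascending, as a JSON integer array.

Scan for sites:
  IvoVI GAGGGGT/6: at [15] ⇒ [21]
  YnoX TGCC/2: at [6, 24, 29, 33, 40, 45, 55] ⇒ [8, 26, 31, 35, 42, 47, 57]

Pooled cuts: [8, 21, 26, 31, 35, 42, 47, 57]

Fragments:
  [0,8): 8 bp
  [8,21): 13 bp
  [21,26): 5 bp
  [26,31): 5 bp
  [31,35): 4 bp
  [35,42): 7 bp
  [42,47): 5 bp
  [47,57): 10 bp
  [57,70): 13 bp

[4,5,5,5,7,8,10,13,13]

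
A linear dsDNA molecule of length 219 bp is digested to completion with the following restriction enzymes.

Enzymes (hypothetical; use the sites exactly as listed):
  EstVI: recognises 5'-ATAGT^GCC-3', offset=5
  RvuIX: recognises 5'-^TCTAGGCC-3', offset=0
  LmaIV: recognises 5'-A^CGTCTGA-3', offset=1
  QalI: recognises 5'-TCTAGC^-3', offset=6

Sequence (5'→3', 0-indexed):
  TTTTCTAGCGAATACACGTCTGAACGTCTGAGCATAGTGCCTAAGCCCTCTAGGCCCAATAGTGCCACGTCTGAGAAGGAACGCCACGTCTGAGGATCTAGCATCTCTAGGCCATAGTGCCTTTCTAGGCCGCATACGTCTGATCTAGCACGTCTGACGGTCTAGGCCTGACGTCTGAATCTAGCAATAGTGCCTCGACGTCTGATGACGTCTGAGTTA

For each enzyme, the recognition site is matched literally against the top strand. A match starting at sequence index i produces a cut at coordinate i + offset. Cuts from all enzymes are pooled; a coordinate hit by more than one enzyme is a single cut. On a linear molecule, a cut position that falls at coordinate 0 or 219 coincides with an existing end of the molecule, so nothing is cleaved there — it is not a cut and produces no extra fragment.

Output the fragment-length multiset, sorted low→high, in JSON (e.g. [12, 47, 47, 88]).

[1,3,4,5,6,7,7,8,9,10,10,10,11,11,13,13,13,14,14,15,16,19]

Site scan:
  EstVI (ATAGTGCC, off=5): starts [33, 58, 113, 186] → cuts [38, 63, 118, 191]
  RvuIX (TCTAGGCC, off=0): starts [48, 105, 123, 160] → cuts [48, 105, 123, 160]
  LmaIV (ACGTCTGA, off=1): starts [15, 23, 66, 85, 135, 149, 170, 197, 207] → cuts [16, 24, 67, 86, 136, 150, 171, 198, 208]
  QalI (TCTAGC, off=6): starts [3, 96, 143, 179] → cuts [9, 102, 149, 185]

Pooled cuts: [9, 16, 24, 38, 48, 63, 67, 86, 102, 105, 118, 123, 136, 149, 150, 160, 171, 185, 191, 198, 208]

Fragments:
  [0,9): 9 bp
  [9,16): 7 bp
  [16,24): 8 bp
  [24,38): 14 bp
  [38,48): 10 bp
  [48,63): 15 bp
  [63,67): 4 bp
  [67,86): 19 bp
  [86,102): 16 bp
  [102,105): 3 bp
  [105,118): 13 bp
  [118,123): 5 bp
  [123,136): 13 bp
  [136,149): 13 bp
  [149,150): 1 bp
  [150,160): 10 bp
  [160,171): 11 bp
  [171,185): 14 bp
  [185,191): 6 bp
  [191,198): 7 bp
  [198,208): 10 bp
  [208,219): 11 bp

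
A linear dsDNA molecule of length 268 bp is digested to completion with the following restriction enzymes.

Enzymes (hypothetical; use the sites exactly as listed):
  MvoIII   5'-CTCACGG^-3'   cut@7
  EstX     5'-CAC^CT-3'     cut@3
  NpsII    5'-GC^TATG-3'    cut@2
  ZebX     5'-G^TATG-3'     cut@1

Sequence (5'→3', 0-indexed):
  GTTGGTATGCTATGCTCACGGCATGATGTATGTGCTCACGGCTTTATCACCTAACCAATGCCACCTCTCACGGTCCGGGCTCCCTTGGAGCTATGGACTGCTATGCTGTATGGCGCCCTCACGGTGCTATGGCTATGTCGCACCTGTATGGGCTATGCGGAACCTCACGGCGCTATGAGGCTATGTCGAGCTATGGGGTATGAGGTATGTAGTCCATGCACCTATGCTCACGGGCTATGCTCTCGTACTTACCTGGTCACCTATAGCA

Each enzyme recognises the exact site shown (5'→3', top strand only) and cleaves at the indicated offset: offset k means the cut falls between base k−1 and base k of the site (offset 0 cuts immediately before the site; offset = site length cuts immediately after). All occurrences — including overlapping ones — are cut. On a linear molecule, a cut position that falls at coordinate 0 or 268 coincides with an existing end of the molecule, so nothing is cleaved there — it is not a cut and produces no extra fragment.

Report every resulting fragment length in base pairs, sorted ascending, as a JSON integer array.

[2,3,3,3,5,5,6,7,7,7,7,7,8,8,9,9,10,10,10,11,12,13,14,16,16,17,18,25]

Scan for sites:
  MvoIII CTCACGG/7: at [14, 34, 66, 117, 163, 226] ⇒ [21, 41, 73, 124, 170, 233]
  EstX CACCT/3: at [47, 61, 140, 218, 257] ⇒ [50, 64, 143, 221, 260]
  NpsII GCTATG/2: at [8, 89, 99, 125, 131, 151, 171, 179, 189, 233] ⇒ [10, 91, 101, 127, 133, 153, 173, 181, 191, 235]
  ZebX GTATG/1: at [4, 27, 107, 145, 197, 204] ⇒ [5, 28, 108, 146, 198, 205]

Pooled cuts: [5, 10, 21, 28, 41, 50, 64, 73, 91, 101, 108, 124, 127, 133, 143, 146, 153, 170, 173, 181, 191, 198, 205, 221, 233, 235, 260]

Fragments:
  [0,5): 5 bp
  [5,10): 5 bp
  [10,21): 11 bp
  [21,28): 7 bp
  [28,41): 13 bp
  [41,50): 9 bp
  [50,64): 14 bp
  [64,73): 9 bp
  [73,91): 18 bp
  [91,101): 10 bp
  [101,108): 7 bp
  [108,124): 16 bp
  [124,127): 3 bp
  [127,133): 6 bp
  [133,143): 10 bp
  [143,146): 3 bp
  [146,153): 7 bp
  [153,170): 17 bp
  [170,173): 3 bp
  [173,181): 8 bp
  [181,191): 10 bp
  [191,198): 7 bp
  [198,205): 7 bp
  [205,221): 16 bp
  [221,233): 12 bp
  [233,235): 2 bp
  [235,260): 25 bp
  [260,268): 8 bp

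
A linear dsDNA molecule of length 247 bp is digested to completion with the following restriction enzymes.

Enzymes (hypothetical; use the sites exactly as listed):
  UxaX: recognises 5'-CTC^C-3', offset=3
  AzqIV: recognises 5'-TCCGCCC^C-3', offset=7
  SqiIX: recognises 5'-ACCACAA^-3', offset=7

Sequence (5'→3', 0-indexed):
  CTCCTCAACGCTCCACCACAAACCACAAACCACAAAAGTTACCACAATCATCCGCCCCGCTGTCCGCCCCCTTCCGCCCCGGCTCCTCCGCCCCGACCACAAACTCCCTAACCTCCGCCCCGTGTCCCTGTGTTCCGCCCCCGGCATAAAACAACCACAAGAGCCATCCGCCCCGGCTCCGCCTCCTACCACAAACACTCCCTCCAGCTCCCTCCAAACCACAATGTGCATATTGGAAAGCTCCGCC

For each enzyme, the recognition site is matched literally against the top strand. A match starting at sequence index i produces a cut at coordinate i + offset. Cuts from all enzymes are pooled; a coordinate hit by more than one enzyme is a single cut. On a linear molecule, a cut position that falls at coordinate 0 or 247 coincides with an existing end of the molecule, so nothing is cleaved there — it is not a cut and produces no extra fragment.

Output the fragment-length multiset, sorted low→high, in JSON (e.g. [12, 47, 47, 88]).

Per-enzyme occurrences:
  UxaX CTCC/3: at [0, 10, 82, 85, 103, 112, 176, 182, 197, 201, 207, 211, 240] ⇒ [3, 13, 85, 88, 106, 115, 179, 185, 200, 204, 210, 214, 243]
  AzqIV TCCGCCCC/7: at [50, 62, 72, 86, 113, 133, 166] ⇒ [57, 69, 79, 93, 120, 140, 173]
  SqiIX ACCACAA/7: at [14, 21, 28, 40, 95, 153, 187, 217] ⇒ [21, 28, 35, 47, 102, 160, 194, 224]

All cut coordinates (distinct, sorted): [3, 13, 21, 28, 35, 47, 57, 69, 79, 85, 88, 93, 102, 106, 115, 120, 140, 160, 173, 179, 185, 194, 200, 204, 210, 214, 224, 243]

Fragments:
  [0,3): 3 bp
  [3,13): 10 bp
  [13,21): 8 bp
  [21,28): 7 bp
  [28,35): 7 bp
  [35,47): 12 bp
  [47,57): 10 bp
  [57,69): 12 bp
  [69,79): 10 bp
  [79,85): 6 bp
  [85,88): 3 bp
  [88,93): 5 bp
  [93,102): 9 bp
  [102,106): 4 bp
  [106,115): 9 bp
  [115,120): 5 bp
  [120,140): 20 bp
  [140,160): 20 bp
  [160,173): 13 bp
  [173,179): 6 bp
  [179,185): 6 bp
  [185,194): 9 bp
  [194,200): 6 bp
  [200,204): 4 bp
  [204,210): 6 bp
  [210,214): 4 bp
  [214,224): 10 bp
  [224,243): 19 bp
  [243,247): 4 bp

[3,3,4,4,4,4,5,5,6,6,6,6,6,7,7,8,9,9,9,10,10,10,10,12,12,13,19,20,20]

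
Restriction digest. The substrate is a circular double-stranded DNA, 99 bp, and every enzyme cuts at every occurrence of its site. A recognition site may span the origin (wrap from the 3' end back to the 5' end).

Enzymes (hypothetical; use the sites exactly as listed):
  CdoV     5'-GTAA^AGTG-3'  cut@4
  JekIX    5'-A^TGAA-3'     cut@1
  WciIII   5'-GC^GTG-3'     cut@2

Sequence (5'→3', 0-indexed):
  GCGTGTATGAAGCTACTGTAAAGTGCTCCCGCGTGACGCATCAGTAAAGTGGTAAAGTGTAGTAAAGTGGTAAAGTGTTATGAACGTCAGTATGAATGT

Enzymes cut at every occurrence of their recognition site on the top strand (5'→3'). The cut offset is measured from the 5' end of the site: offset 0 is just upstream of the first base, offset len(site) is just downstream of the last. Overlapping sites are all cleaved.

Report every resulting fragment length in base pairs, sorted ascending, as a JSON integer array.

Per-enzyme occurrences:
  CdoV (GTAAAGTG, off=4): starts [17, 43, 51, 61, 69] → cuts [21, 47, 55, 65, 73]
  JekIX (ATGAA, off=1): starts [6, 79, 91] → cuts [7, 80, 92]
  WciIII (GCGTG, off=2): starts [0, 30] → cuts [2, 32]

Pooled cuts: [2, 7, 21, 32, 47, 55, 65, 73, 80, 92]

Fragment lengths:
  2→7: 5 bp
  7→21: 14 bp
  21→32: 11 bp
  32→47: 15 bp
  47→55: 8 bp
  55→65: 10 bp
  65→73: 8 bp
  73→80: 7 bp
  80→92: 12 bp
  92→2 (wrap): 99-92+2 = 9 bp

[5,7,8,8,9,10,11,12,14,15]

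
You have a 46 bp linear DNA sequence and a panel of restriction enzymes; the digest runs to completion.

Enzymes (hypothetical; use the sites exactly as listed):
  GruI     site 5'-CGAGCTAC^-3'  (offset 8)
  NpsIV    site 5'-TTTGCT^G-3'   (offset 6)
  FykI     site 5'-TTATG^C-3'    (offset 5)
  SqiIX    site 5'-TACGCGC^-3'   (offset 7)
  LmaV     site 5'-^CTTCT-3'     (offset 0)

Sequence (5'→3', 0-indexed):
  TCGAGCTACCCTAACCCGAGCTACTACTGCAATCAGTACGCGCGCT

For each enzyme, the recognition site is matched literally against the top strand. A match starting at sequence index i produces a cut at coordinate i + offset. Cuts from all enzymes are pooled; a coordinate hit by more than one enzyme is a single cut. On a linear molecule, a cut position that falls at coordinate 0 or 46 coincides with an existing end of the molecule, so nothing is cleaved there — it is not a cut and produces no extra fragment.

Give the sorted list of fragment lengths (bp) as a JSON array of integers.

Site scan:
  GruI CGAGCTAC/8: at [1, 16] ⇒ [9, 24]
  NpsIV (TTTGCTG, off=6): no sites
  FykI (TTATGC, off=5): no sites
  SqiIX TACGCGC/7: at [36] ⇒ [43]
  LmaV (CTTCT, off=0): no sites

Pooled cuts: [9, 24, 43]

Fragments:
  [0,9): 9 bp
  [9,24): 15 bp
  [24,43): 19 bp
  [43,46): 3 bp

[3,9,15,19]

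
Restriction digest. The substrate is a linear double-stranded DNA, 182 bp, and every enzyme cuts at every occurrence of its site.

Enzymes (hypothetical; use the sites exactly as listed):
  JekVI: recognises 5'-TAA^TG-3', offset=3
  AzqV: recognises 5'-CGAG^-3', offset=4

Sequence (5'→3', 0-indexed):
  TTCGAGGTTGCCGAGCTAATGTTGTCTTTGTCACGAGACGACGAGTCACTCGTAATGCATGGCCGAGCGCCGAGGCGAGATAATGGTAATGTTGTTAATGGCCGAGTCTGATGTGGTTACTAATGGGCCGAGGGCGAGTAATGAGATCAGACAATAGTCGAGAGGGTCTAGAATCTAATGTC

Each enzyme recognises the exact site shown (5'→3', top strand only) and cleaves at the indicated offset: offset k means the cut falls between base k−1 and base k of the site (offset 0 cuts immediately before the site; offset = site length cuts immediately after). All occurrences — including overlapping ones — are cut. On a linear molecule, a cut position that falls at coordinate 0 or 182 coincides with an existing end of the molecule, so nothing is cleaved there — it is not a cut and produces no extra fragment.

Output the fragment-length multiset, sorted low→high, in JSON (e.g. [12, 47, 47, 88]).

[3,4,4,4,5,6,6,6,7,8,8,9,9,9,10,12,16,17,18,21]

Site scan:
  JekVI TAATG/3: at [16, 52, 80, 86, 95, 120, 138, 175] ⇒ [19, 55, 83, 89, 98, 123, 141, 178]
  AzqV CGAG/4: at [2, 11, 33, 41, 63, 70, 75, 102, 128, 134, 158] ⇒ [6, 15, 37, 45, 67, 74, 79, 106, 132, 138, 162]

Pooled cuts: [6, 15, 19, 37, 45, 55, 67, 74, 79, 83, 89, 98, 106, 123, 132, 138, 141, 162, 178]

Fragment lengths:
  [0,6): 6 bp
  [6,15): 9 bp
  [15,19): 4 bp
  [19,37): 18 bp
  [37,45): 8 bp
  [45,55): 10 bp
  [55,67): 12 bp
  [67,74): 7 bp
  [74,79): 5 bp
  [79,83): 4 bp
  [83,89): 6 bp
  [89,98): 9 bp
  [98,106): 8 bp
  [106,123): 17 bp
  [123,132): 9 bp
  [132,138): 6 bp
  [138,141): 3 bp
  [141,162): 21 bp
  [162,178): 16 bp
  [178,182): 4 bp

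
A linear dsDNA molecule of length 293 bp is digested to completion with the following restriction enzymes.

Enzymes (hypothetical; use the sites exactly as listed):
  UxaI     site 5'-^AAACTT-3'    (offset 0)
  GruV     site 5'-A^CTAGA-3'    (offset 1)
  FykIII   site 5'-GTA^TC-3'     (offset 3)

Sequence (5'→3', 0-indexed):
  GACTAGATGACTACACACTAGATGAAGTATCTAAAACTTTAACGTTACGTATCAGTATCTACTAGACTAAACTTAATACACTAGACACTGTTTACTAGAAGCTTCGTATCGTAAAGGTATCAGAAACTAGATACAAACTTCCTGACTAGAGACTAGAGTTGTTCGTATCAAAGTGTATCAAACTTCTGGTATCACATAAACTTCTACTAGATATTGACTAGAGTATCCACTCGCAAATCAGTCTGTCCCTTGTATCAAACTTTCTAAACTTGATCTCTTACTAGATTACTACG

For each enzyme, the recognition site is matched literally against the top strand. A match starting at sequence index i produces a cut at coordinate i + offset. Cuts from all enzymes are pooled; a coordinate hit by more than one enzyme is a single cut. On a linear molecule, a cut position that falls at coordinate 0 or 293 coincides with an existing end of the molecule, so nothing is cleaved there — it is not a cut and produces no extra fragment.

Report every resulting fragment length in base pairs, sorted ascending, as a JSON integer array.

Site scan:
  UxaI (AAACTT, off=0): starts [33, 68, 134, 179, 197, 256, 265] → cuts [33, 68, 134, 179, 197, 256, 265]
  GruV (ACTAGA, off=1): starts [1, 16, 60, 79, 93, 125, 144, 151, 205, 216, 279] → cuts [2, 17, 61, 80, 94, 126, 145, 152, 206, 217, 280]
  FykIII (GTATC, off=3): starts [26, 48, 54, 105, 116, 164, 174, 188, 222, 251] → cuts [29, 51, 57, 108, 119, 167, 177, 191, 225, 254]

Pooled cuts: [2, 17, 29, 33, 51, 57, 61, 68, 80, 94, 108, 119, 126, 134, 145, 152, 167, 177, 179, 191, 197, 206, 217, 225, 254, 256, 265, 280]

Fragment lengths:
  [0,2): 2 bp
  [2,17): 15 bp
  [17,29): 12 bp
  [29,33): 4 bp
  [33,51): 18 bp
  [51,57): 6 bp
  [57,61): 4 bp
  [61,68): 7 bp
  [68,80): 12 bp
  [80,94): 14 bp
  [94,108): 14 bp
  [108,119): 11 bp
  [119,126): 7 bp
  [126,134): 8 bp
  [134,145): 11 bp
  [145,152): 7 bp
  [152,167): 15 bp
  [167,177): 10 bp
  [177,179): 2 bp
  [179,191): 12 bp
  [191,197): 6 bp
  [197,206): 9 bp
  [206,217): 11 bp
  [217,225): 8 bp
  [225,254): 29 bp
  [254,256): 2 bp
  [256,265): 9 bp
  [265,280): 15 bp
  [280,293): 13 bp

[2,2,2,4,4,6,6,7,7,7,8,8,9,9,10,11,11,11,12,12,12,13,14,14,15,15,15,18,29]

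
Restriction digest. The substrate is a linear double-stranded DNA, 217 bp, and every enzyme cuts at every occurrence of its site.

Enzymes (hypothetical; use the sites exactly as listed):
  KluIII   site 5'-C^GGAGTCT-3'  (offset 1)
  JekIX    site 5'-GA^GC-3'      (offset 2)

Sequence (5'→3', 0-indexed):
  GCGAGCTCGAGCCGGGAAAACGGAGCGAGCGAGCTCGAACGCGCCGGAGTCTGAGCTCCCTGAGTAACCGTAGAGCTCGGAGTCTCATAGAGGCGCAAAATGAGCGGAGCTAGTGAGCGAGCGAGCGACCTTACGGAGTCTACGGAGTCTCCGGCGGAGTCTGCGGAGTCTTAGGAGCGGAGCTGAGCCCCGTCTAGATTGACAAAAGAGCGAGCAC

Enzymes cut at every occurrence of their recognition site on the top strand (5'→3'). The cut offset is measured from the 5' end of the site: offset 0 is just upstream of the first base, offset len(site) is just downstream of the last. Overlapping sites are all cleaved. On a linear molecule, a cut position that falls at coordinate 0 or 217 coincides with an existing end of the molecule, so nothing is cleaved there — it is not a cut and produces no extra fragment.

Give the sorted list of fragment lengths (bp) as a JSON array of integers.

Site scan:
  KluIII CGGAGTCT/1: at [44, 77, 133, 142, 154, 163] ⇒ [45, 78, 134, 143, 155, 164]
  JekIX GAGC/2: at [2, 8, 22, 26, 30, 52, 72, 101, 106, 114, 118, 122, 174, 179, 184, 207, 211] ⇒ [4, 10, 24, 28, 32, 54, 74, 103, 108, 116, 120, 124, 176, 181, 186, 209, 213]

Pooled cuts: [4, 10, 24, 28, 32, 45, 54, 74, 78, 103, 108, 116, 120, 124, 134, 143, 155, 164, 176, 181, 186, 209, 213]

Fragment lengths:
  [0,4): 4 bp
  [4,10): 6 bp
  [10,24): 14 bp
  [24,28): 4 bp
  [28,32): 4 bp
  [32,45): 13 bp
  [45,54): 9 bp
  [54,74): 20 bp
  [74,78): 4 bp
  [78,103): 25 bp
  [103,108): 5 bp
  [108,116): 8 bp
  [116,120): 4 bp
  [120,124): 4 bp
  [124,134): 10 bp
  [134,143): 9 bp
  [143,155): 12 bp
  [155,164): 9 bp
  [164,176): 12 bp
  [176,181): 5 bp
  [181,186): 5 bp
  [186,209): 23 bp
  [209,213): 4 bp
  [213,217): 4 bp

[4,4,4,4,4,4,4,4,5,5,5,6,8,9,9,9,10,12,12,13,14,20,23,25]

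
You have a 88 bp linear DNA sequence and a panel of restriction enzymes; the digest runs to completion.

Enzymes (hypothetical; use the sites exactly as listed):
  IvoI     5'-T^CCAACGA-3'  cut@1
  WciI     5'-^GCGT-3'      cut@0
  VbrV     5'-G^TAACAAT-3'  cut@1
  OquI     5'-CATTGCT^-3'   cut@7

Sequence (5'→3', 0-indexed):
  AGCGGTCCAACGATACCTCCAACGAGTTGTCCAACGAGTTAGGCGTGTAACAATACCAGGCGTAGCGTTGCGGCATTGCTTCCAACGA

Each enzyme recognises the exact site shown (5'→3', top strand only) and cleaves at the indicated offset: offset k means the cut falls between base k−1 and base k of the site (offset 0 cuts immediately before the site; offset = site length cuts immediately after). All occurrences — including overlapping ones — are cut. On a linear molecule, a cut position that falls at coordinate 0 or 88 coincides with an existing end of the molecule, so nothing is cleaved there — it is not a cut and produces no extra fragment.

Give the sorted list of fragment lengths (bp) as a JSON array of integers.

Scan for sites:
  IvoI TCCAACGA/1: at [5, 17, 29, 80] ⇒ [6, 18, 30, 81]
  WciI GCGT/0: at [42, 59, 64] ⇒ [42, 59, 64]
  VbrV GTAACAAT/1: at [46] ⇒ [47]
  OquI CATTGCT/7: at [73] ⇒ [80]

All cut coordinates (distinct, sorted): [6, 18, 30, 42, 47, 59, 64, 80, 81]

Fragments:
  [0,6): 6 bp
  [6,18): 12 bp
  [18,30): 12 bp
  [30,42): 12 bp
  [42,47): 5 bp
  [47,59): 12 bp
  [59,64): 5 bp
  [64,80): 16 bp
  [80,81): 1 bp
  [81,88): 7 bp

[1,5,5,6,7,12,12,12,12,16]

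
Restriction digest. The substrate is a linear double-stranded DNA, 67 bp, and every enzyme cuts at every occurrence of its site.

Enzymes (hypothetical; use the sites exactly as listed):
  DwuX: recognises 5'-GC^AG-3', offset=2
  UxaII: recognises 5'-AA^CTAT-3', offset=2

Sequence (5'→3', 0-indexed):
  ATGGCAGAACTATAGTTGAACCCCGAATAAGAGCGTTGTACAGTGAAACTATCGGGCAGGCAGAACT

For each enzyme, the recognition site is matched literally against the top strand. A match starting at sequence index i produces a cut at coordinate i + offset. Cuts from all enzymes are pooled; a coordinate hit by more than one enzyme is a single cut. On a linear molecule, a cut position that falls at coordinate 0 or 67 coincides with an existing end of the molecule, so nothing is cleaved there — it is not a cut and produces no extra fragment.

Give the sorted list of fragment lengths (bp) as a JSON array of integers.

[4,4,5,6,9,39]

Per-enzyme occurrences:
  DwuX GCAG/2: at [3, 55, 59] ⇒ [5, 57, 61]
  UxaII AACTAT/2: at [7, 46] ⇒ [9, 48]

All cut coordinates (distinct, sorted): [5, 9, 48, 57, 61]

Fragment lengths:
  [0,5): 5 bp
  [5,9): 4 bp
  [9,48): 39 bp
  [48,57): 9 bp
  [57,61): 4 bp
  [61,67): 6 bp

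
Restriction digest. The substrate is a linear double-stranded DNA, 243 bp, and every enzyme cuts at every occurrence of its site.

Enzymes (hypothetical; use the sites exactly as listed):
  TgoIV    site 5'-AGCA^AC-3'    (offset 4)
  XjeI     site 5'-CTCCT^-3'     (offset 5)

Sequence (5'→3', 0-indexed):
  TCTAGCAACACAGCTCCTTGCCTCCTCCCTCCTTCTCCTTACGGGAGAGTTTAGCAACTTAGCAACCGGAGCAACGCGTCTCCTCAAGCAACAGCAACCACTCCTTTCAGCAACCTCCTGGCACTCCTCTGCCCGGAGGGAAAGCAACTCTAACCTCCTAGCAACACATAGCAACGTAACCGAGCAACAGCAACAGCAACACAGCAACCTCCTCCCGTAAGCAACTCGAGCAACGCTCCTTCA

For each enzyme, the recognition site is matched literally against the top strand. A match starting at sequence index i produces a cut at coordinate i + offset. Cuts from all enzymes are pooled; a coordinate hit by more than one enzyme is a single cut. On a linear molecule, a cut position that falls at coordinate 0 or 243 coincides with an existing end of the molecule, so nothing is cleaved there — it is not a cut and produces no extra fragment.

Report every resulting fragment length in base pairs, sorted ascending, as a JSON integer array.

[3,4,6,6,6,6,6,7,7,7,7,7,8,8,8,8,9,9,9,9,10,10,11,11,13,13,17,18]

Scan for sites:
  TgoIV (AGCAAC, off=4): starts [3, 52, 60, 69, 86, 92, 108, 142, 159, 169, 182, 188, 194, 202, 219, 228] → cuts [7, 56, 64, 73, 90, 96, 112, 146, 163, 173, 186, 192, 198, 206, 223, 232]
  XjeI (CTCCT, off=5): starts [13, 21, 28, 34, 79, 100, 114, 123, 154, 208, 235] → cuts [18, 26, 33, 39, 84, 105, 119, 128, 159, 213, 240]

Pooled cuts: [7, 18, 26, 33, 39, 56, 64, 73, 84, 90, 96, 105, 112, 119, 128, 146, 159, 163, 173, 186, 192, 198, 206, 213, 223, 232, 240]

Fragments:
  [0,7): 7 bp
  [7,18): 11 bp
  [18,26): 8 bp
  [26,33): 7 bp
  [33,39): 6 bp
  [39,56): 17 bp
  [56,64): 8 bp
  [64,73): 9 bp
  [73,84): 11 bp
  [84,90): 6 bp
  [90,96): 6 bp
  [96,105): 9 bp
  [105,112): 7 bp
  [112,119): 7 bp
  [119,128): 9 bp
  [128,146): 18 bp
  [146,159): 13 bp
  [159,163): 4 bp
  [163,173): 10 bp
  [173,186): 13 bp
  [186,192): 6 bp
  [192,198): 6 bp
  [198,206): 8 bp
  [206,213): 7 bp
  [213,223): 10 bp
  [223,232): 9 bp
  [232,240): 8 bp
  [240,243): 3 bp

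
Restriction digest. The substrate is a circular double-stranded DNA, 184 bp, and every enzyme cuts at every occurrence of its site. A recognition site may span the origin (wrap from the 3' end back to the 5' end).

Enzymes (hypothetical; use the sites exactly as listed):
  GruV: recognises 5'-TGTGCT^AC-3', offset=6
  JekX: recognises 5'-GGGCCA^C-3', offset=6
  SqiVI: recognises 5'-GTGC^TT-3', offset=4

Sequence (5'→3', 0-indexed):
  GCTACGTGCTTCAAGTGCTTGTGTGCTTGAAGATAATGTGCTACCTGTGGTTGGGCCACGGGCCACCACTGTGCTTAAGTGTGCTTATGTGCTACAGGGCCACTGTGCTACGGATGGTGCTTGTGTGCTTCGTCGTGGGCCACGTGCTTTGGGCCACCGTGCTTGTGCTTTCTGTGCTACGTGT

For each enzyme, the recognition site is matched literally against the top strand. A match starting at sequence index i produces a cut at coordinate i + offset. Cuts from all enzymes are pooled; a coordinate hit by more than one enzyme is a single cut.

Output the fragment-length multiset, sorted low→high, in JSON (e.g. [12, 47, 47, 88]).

[5,6,6,6,7,7,8,8,9,9,9,9,9,9,10,10,11,14,16,16]

Site scan:
  GruV TGTGCTAC/6: at [36, 87, 103, 172, 181] ⇒ [3, 42, 93, 109, 178]
  JekX GGGCCAC/6: at [52, 59, 96, 136, 150] ⇒ [58, 65, 102, 142, 156]
  SqiVI GTGCTT/4: at [5, 14, 22, 70, 80, 116, 124, 143, 158, 164] ⇒ [9, 18, 26, 74, 84, 120, 128, 147, 162, 168]

Pooled cuts: [3, 9, 18, 26, 42, 58, 65, 74, 84, 93, 102, 109, 120, 128, 142, 147, 156, 162, 168, 178]

Fragment lengths:
  3→9: 6 bp
  9→18: 9 bp
  18→26: 8 bp
  26→42: 16 bp
  42→58: 16 bp
  58→65: 7 bp
  65→74: 9 bp
  74→84: 10 bp
  84→93: 9 bp
  93→102: 9 bp
  102→109: 7 bp
  109→120: 11 bp
  120→128: 8 bp
  128→142: 14 bp
  142→147: 5 bp
  147→156: 9 bp
  156→162: 6 bp
  162→168: 6 bp
  168→178: 10 bp
  178→3 (wrap): 184-178+3 = 9 bp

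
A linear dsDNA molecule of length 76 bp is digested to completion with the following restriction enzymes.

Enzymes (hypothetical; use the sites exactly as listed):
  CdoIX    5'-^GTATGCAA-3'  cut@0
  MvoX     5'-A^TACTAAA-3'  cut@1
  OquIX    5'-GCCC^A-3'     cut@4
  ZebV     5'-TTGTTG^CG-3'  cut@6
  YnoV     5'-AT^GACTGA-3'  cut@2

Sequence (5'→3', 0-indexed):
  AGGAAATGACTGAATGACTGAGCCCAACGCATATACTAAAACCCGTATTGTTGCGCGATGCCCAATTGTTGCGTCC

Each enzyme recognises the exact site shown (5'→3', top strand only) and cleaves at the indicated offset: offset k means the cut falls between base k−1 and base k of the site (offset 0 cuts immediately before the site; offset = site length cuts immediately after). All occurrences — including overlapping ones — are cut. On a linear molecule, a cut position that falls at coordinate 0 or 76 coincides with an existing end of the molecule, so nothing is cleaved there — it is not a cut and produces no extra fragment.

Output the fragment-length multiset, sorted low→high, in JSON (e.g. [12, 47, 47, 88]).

[5,7,8,8,8,10,10,20]

Scan for sites:
  CdoIX (GTATGCAA, off=0): no sites
  MvoX ATACTAAA/1: at [32] ⇒ [33]
  OquIX GCCCA/4: at [21, 59] ⇒ [25, 63]
  ZebV TTGTTGCG/6: at [47, 65] ⇒ [53, 71]
  YnoV ATGACTGA/2: at [5, 13] ⇒ [7, 15]

All cut coordinates (distinct, sorted): [7, 15, 25, 33, 53, 63, 71]

Fragments:
  [0,7): 7 bp
  [7,15): 8 bp
  [15,25): 10 bp
  [25,33): 8 bp
  [33,53): 20 bp
  [53,63): 10 bp
  [63,71): 8 bp
  [71,76): 5 bp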